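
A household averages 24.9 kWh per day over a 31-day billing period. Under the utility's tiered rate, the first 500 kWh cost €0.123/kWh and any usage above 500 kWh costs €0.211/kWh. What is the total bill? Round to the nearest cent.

Usage = 24.9 kWh/day × 31 days = 771.9 kWh
First 500 kWh × €0.123 = €61.50
Remaining 271.9 kWh × €0.211 = €57.37
Total = €118.87

€118.87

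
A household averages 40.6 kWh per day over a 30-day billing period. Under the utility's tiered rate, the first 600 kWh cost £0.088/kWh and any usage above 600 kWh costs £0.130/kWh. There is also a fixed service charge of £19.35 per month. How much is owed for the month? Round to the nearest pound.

Usage = 40.6 kWh/day × 30 days = 1218 kWh
First 600 kWh × £0.088 = £52.80
Remaining 618 kWh × £0.130 = £80.34
Energy charge = £133.14; + service £19.35 = £152.49 ≈ £152

£152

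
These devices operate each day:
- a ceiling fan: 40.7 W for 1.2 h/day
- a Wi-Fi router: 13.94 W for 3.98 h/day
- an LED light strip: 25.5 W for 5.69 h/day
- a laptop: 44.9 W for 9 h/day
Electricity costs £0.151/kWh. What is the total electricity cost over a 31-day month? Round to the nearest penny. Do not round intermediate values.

ceiling fan: 40.7 W × 1.2 h × 31 d = 1,514 Wh = 1.514 kWh
Wi-Fi router: 13.94 W × 3.98 h × 31 d = 1,720 Wh = 1.72 kWh
LED light strip: 25.5 W × 5.69 h × 31 d = 4,498 Wh = 4.498 kWh
laptop: 44.9 W × 9 h × 31 d = 12,527 Wh = 12.53 kWh
Total energy = 1.514 + 1.72 + 4.498 + 12.53 = 20.26 kWh
Cost = 20.26 kWh × £0.151 = £3.06

£3.06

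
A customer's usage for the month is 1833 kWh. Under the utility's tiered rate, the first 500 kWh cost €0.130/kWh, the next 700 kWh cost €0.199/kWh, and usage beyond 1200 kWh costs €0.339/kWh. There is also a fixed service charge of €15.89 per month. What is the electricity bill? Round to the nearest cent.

€434.78

First 500 kWh × €0.130 = €65.00
Next 700 kWh × €0.199 = €139.30
Remaining 633 kWh × €0.339 = €214.59
Energy charge = €418.89; + service €15.89 = €434.78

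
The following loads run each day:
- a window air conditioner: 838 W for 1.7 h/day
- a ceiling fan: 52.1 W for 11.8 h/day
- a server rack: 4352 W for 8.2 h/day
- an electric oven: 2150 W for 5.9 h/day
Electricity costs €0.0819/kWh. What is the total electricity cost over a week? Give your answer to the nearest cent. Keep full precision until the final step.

window air conditioner: 838 W × 1.7 h × 7 d = 9,972 Wh = 9.972 kWh
ceiling fan: 52.1 W × 11.8 h × 7 d = 4,303 Wh = 4.303 kWh
server rack: 4352 W × 8.2 h × 7 d = 249,805 Wh = 249.8 kWh
electric oven: 2150 W × 5.9 h × 7 d = 88,795 Wh = 88.8 kWh
Total energy = 9.972 + 4.303 + 249.8 + 88.8 = 352.9 kWh
Cost = 352.9 kWh × €0.0819 = €28.90

€28.90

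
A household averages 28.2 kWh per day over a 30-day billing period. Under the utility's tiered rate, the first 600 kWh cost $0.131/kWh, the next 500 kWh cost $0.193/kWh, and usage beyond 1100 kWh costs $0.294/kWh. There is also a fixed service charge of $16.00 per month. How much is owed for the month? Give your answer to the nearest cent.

$142.08

Usage = 28.2 kWh/day × 30 days = 846 kWh
First 600 kWh × $0.131 = $78.60
Next 246 kWh × $0.193 = $47.48
Remaining tier: 0 kWh (not reached)
Energy charge = $126.08; + service $16.00 = $142.08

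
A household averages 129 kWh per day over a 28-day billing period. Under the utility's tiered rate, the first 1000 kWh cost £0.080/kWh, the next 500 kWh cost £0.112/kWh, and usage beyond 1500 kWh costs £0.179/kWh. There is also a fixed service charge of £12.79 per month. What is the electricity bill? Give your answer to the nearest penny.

£526.84

Usage = 129 kWh/day × 28 days = 3612 kWh
First 1000 kWh × £0.080 = £80.00
Next 500 kWh × £0.112 = £56.00
Remaining 2112 kWh × £0.179 = £378.05
Energy charge = £514.05; + service £12.79 = £526.84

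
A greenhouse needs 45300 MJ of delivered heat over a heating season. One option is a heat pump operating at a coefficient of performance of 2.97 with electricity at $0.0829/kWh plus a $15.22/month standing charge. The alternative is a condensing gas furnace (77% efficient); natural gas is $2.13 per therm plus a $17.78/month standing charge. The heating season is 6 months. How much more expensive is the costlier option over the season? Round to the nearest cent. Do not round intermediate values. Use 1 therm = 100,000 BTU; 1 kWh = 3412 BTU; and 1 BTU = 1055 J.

Heat load = 45300 MJ = 45,300,000,000 J / 1055 = 42,938,389 BTU
Gas: input = 42,938,389 / 0.770 = 55,764,141 BTU = 557.6 therm → 557.6 × $2.13 = $1,187.78; + 6 × $17.78 standing = $1,294.46
Heat pump: 42,938,389 BTU / 3412 = 12,580 kWh heat; / 2.97 = 4,237 kWh in → × $0.0829 = $351.26; + 6 × $15.22 standing = $442.58
Difference = |$1,294.46 − $442.58| = $851.87

$851.87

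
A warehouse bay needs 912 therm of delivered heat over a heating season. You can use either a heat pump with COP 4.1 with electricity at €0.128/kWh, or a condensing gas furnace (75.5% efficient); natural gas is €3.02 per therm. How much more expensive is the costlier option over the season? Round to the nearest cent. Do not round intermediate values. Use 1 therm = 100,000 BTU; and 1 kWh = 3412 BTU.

Heat load = 912 therm × 100,000 = 91,200,000 BTU
Gas: input = 91,200,000 / 0.755 = 120,794,702 BTU = 1,208 therm → 1,208 × €3.02 = €3,648.00
Heat pump: 91,200,000 BTU / 3412 = 26,730 kWh heat; / 4.1 = 6,519 kWh in → × €0.128 = €834.47
Difference = |€3,648.00 − €834.47| = €2,813.53

€2813.53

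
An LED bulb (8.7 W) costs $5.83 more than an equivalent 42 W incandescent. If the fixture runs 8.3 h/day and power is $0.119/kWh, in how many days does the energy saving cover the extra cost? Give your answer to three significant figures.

177 days

Power saved = 42 − 8.7 = 33.3 W
Daily energy saved = 33.3 W × 8.3 h = 276.4 Wh = 0.27639 kWh
Daily savings = 0.27639 × $0.119 = $0.0329
Payback = $5.83 / $0.0329 per day = 177.3 days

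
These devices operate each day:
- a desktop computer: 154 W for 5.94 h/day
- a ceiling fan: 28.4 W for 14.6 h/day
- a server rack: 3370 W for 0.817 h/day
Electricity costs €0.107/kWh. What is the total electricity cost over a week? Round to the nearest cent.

desktop computer: 154 W × 5.94 h × 7 d = 6,403 Wh = 6.403 kWh
ceiling fan: 28.4 W × 14.6 h × 7 d = 2,902 Wh = 2.902 kWh
server rack: 3370 W × 0.817 h × 7 d = 19,273 Wh = 19.27 kWh
Total energy = 6.403 + 2.902 + 19.27 = 28.58 kWh
Cost = 28.58 kWh × €0.107 = €3.06

€3.06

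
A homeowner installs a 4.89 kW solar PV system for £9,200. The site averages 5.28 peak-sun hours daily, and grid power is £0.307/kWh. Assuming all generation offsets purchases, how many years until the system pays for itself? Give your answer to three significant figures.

3.18 years

Daily generation = 4.89 kW × 5.28 h = 25.82 kWh
Annual generation = 25.82 × 365 = 9424 kWh
Annual savings = 9424 × £0.307 = £2,893.17
Payback = £9,200 / £2,893.17 = 3.18 years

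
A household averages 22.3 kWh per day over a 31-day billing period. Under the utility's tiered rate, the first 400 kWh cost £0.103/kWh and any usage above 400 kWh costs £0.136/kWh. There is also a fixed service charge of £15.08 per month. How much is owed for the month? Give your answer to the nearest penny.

Usage = 22.3 kWh/day × 31 days = 691.3 kWh
First 400 kWh × £0.103 = £41.20
Remaining 291.3 kWh × £0.136 = £39.62
Energy charge = £80.82; + service £15.08 = £95.90

£95.90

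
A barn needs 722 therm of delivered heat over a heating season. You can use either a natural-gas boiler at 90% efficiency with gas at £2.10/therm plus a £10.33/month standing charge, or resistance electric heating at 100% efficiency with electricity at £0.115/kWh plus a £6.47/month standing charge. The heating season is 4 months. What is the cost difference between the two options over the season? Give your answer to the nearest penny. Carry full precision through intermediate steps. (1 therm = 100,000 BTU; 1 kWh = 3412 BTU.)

£733.36

Heat load = 722 therm × 100,000 = 72,200,000 BTU
Gas: input = 72,200,000 / 0.900 = 80,222,222 BTU = 802.2 therm → 802.2 × £2.10 = £1,684.67; + 4 × £10.33 standing = £1,725.99
Electric: 72,200,000 BTU / 3412 = 21,160 kWh → × £0.115 = £2,433.47; + 4 × £6.47 standing = £2,459.35
Difference = |£1,725.99 − £2,459.35| = £733.36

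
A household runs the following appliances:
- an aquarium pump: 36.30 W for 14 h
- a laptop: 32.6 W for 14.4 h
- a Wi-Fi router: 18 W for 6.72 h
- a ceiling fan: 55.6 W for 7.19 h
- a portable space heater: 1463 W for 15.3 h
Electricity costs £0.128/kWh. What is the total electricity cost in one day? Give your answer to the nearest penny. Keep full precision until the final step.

£3.06

aquarium pump: 36.30 W × 14 h = 508 Wh = 0.5082 kWh
laptop: 32.6 W × 14.4 h = 469 Wh = 0.4694 kWh
Wi-Fi router: 18 W × 6.72 h = 121 Wh = 0.121 kWh
ceiling fan: 55.6 W × 7.19 h = 400 Wh = 0.3998 kWh
portable space heater: 1463 W × 15.3 h = 22,384 Wh = 22.38 kWh
Total energy = 0.5082 + 0.4694 + 0.121 + 0.3998 + 22.38 = 23.88 kWh
Cost = 23.88 kWh × £0.128 = £3.06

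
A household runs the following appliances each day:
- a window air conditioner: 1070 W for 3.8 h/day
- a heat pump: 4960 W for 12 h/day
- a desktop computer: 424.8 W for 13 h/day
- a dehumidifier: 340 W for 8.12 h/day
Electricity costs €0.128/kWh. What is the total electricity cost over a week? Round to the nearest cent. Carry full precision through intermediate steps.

window air conditioner: 1070 W × 3.8 h × 7 d = 28,462 Wh = 28.46 kWh
heat pump: 4960 W × 12 h × 7 d = 416,640 Wh = 416.6 kWh
desktop computer: 424.8 W × 13 h × 7 d = 38,657 Wh = 38.66 kWh
dehumidifier: 340 W × 8.12 h × 7 d = 19,326 Wh = 19.33 kWh
Total energy = 28.46 + 416.6 + 38.66 + 19.33 = 503.1 kWh
Cost = 503.1 kWh × €0.128 = €64.39

€64.39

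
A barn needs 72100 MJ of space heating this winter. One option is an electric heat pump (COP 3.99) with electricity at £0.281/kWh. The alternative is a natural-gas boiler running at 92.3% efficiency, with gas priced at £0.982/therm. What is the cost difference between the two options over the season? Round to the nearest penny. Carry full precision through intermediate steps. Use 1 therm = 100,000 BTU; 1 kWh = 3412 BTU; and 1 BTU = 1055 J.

Heat load = 72100 MJ = 72,100,000,000 J / 1055 = 68,341,232 BTU
Gas: input = 68,341,232 / 0.923 = 74,042,505 BTU = 740.4 therm → 740.4 × £0.982 = £727.10
Heat pump: 68,341,232 BTU / 3412 = 20,030 kWh heat; / 3.99 = 5,020 kWh in → × £0.281 = £1,410.61
Difference = |£727.10 − £1,410.61| = £683.51

£683.51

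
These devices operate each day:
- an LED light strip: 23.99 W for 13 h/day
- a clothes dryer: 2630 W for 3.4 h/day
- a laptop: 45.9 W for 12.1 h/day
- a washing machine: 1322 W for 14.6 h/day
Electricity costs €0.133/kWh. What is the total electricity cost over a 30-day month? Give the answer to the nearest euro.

€116

LED light strip: 23.99 W × 13 h × 30 d = 9,356 Wh = 9.356 kWh
clothes dryer: 2630 W × 3.4 h × 30 d = 268,260 Wh = 268.3 kWh
laptop: 45.9 W × 12.1 h × 30 d = 16,662 Wh = 16.66 kWh
washing machine: 1322 W × 14.6 h × 30 d = 579,036 Wh = 579 kWh
Total energy = 9.356 + 268.3 + 16.66 + 579 = 873.3 kWh
Cost = 873.3 kWh × €0.133 = €116.15 ≈ €116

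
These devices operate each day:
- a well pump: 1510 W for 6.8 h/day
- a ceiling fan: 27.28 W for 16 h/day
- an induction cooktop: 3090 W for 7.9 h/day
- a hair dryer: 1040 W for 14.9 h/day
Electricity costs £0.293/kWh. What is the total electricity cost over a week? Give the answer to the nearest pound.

£104

well pump: 1510 W × 6.8 h × 7 d = 71,876 Wh = 71.88 kWh
ceiling fan: 27.28 W × 16 h × 7 d = 3,055 Wh = 3.055 kWh
induction cooktop: 3090 W × 7.9 h × 7 d = 170,877 Wh = 170.9 kWh
hair dryer: 1040 W × 14.9 h × 7 d = 108,472 Wh = 108.5 kWh
Total energy = 71.88 + 3.055 + 170.9 + 108.5 = 354.3 kWh
Cost = 354.3 kWh × £0.293 = £103.80 ≈ £104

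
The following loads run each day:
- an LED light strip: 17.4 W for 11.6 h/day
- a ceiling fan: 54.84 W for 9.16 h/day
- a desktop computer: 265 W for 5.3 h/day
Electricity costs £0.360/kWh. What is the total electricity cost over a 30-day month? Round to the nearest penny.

LED light strip: 17.4 W × 11.6 h × 30 d = 6,055 Wh = 6.055 kWh
ceiling fan: 54.84 W × 9.16 h × 30 d = 15,070 Wh = 15.07 kWh
desktop computer: 265 W × 5.3 h × 30 d = 42,135 Wh = 42.13 kWh
Total energy = 6.055 + 15.07 + 42.13 = 63.26 kWh
Cost = 63.26 kWh × £0.360 = £22.77

£22.77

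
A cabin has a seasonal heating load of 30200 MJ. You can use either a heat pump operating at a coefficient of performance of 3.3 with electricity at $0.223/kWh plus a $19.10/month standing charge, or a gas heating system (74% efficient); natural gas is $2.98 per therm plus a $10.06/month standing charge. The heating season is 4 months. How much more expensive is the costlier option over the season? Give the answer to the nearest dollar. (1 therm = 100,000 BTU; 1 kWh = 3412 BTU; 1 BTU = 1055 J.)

$550

Heat load = 30200 MJ = 30,200,000,000 J / 1055 = 28,625,592 BTU
Gas: input = 28,625,592 / 0.74 = 38,683,233 BTU = 386.8 therm → 386.8 × $2.98 = $1,152.76; + 4 × $10.06 standing = $1,193.00
Heat pump: 28,625,592 BTU / 3412 = 8,390 kWh heat; / 3.3 = 2,542 kWh in → × $0.223 = $566.94; + 4 × $19.10 standing = $643.34
Difference = |$1,193.00 − $643.34| = $549.66 ≈ $550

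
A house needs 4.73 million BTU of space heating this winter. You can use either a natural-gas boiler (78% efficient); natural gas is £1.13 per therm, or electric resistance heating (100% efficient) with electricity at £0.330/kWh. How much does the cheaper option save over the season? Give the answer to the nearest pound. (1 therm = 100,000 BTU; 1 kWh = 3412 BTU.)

£389

Heat load = 4.73 × 10⁶ BTU = 4,730,000 BTU
Gas: input = 4,730,000 / 0.78 = 6,064,103 BTU = 60.64 therm → 60.64 × £1.13 = £68.52
Electric: 4,730,000 BTU / 3412 = 1,386 kWh → × £0.330 = £457.47
Difference = |£68.52 − £457.47| = £388.95 ≈ £389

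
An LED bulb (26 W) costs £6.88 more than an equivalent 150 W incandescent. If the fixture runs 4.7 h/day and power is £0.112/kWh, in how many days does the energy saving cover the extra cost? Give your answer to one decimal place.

105.4 days

Power saved = 150 − 26 = 124 W
Daily energy saved = 124 W × 4.7 h = 582.8 Wh = 0.5828 kWh
Daily savings = 0.5828 × £0.112 = £0.0653
Payback = £6.88 / £0.0653 per day = 105.4 days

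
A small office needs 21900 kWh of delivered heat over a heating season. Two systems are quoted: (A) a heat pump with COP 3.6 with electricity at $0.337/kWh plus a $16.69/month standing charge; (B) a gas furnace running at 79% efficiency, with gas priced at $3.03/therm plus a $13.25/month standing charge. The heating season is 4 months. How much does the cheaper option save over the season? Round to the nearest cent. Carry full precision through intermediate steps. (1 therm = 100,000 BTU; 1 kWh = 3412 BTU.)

Heat load = 21900 kWh × 3412 = 74,722,800 BTU
Gas: input = 74,722,800 / 0.79 = 94,585,823 BTU = 945.9 therm → 945.9 × $3.03 = $2,865.95; + 4 × $13.25 standing = $2,918.95
Heat pump: 74,722,800 BTU / 3412 = 21,900 kWh heat; / 3.6 = 6,083 kWh in → × $0.337 = $2,050.08; + 4 × $16.69 standing = $2,116.84
Difference = |$2,918.95 − $2,116.84| = $802.11

$802.11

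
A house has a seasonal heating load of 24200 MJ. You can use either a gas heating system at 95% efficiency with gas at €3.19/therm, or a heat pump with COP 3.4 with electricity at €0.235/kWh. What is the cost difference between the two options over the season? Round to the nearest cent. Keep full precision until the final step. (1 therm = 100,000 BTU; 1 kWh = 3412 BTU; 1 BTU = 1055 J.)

Heat load = 24200 MJ = 24,200,000,000 J / 1055 = 22,938,389 BTU
Gas: input = 22,938,389 / 0.95 = 24,145,672 BTU = 241.5 therm → 241.5 × €3.19 = €770.25
Heat pump: 22,938,389 BTU / 3412 = 6,723 kWh heat; / 3.4 = 1,977 kWh in → × €0.235 = €464.67
Difference = |€770.25 − €464.67| = €305.58

€305.58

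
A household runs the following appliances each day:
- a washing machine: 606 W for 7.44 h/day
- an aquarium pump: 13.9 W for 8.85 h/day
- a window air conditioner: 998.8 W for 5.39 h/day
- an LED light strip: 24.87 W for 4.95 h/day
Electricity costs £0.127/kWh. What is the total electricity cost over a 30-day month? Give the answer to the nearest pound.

washing machine: 606 W × 7.44 h × 30 d = 135,259 Wh = 135.3 kWh
aquarium pump: 13.9 W × 8.85 h × 30 d = 3,690 Wh = 3.69 kWh
window air conditioner: 998.8 W × 5.39 h × 30 d = 161,506 Wh = 161.5 kWh
LED light strip: 24.87 W × 4.95 h × 30 d = 3,693 Wh = 3.693 kWh
Total energy = 135.3 + 3.69 + 161.5 + 3.693 = 304.1 kWh
Cost = 304.1 kWh × £0.127 = £38.63 ≈ £39

£39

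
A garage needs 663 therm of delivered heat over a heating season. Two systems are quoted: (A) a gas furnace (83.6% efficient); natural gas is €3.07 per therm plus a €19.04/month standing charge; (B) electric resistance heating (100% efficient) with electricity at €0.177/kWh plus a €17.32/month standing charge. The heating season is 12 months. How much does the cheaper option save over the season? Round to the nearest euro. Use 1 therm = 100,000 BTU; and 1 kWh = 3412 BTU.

€984

Heat load = 663 therm × 100,000 = 66,300,000 BTU
Gas: input = 66,300,000 / 0.836 = 79,306,220 BTU = 793.1 therm → 793.1 × €3.07 = €2,434.70; + 12 × €19.04 standing = €2,663.18
Electric: 66,300,000 BTU / 3412 = 19,430 kWh → × €0.177 = €3,439.36; + 12 × €17.32 standing = €3,647.20
Difference = |€2,663.18 − €3,647.20| = €984.02 ≈ €984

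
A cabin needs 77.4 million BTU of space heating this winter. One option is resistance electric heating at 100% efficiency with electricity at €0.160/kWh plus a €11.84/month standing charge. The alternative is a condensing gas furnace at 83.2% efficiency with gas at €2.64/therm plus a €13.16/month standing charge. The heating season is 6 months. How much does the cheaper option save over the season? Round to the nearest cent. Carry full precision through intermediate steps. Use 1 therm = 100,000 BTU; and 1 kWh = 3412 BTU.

€1165.66

Heat load = 77.4 × 10⁶ BTU = 77,400,000 BTU
Gas: input = 77,400,000 / 0.832 = 93,028,846 BTU = 930.3 therm → 930.3 × €2.64 = €2,455.96; + 6 × €13.16 standing = €2,534.92
Electric: 77,400,000 BTU / 3412 = 22,680 kWh → × €0.160 = €3,629.54; + 6 × €11.84 standing = €3,700.58
Difference = |€2,534.92 − €3,700.58| = €1,165.66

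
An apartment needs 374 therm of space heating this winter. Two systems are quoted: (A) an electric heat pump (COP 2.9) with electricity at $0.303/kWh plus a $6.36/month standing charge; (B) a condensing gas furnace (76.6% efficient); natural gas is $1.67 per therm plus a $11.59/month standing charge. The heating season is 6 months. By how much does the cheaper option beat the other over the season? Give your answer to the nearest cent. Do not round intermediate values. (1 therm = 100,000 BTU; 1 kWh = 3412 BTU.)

Heat load = 374 therm × 100,000 = 37,400,000 BTU
Gas: input = 37,400,000 / 0.766 = 48,825,065 BTU = 488.3 therm → 488.3 × $1.67 = $815.38; + 6 × $11.59 standing = $884.92
Heat pump: 37,400,000 BTU / 3412 = 10,960 kWh heat; / 2.9 = 3,780 kWh in → × $0.303 = $1,145.27; + 6 × $6.36 standing = $1,183.43
Difference = |$884.92 − $1,183.43| = $298.51

$298.51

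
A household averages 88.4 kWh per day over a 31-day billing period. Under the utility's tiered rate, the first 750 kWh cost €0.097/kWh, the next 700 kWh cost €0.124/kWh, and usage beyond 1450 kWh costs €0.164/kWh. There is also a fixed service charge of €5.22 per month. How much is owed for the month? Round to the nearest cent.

€376.40

Usage = 88.4 kWh/day × 31 days = 2740.4 kWh
First 750 kWh × €0.097 = €72.75
Next 700 kWh × €0.124 = €86.80
Remaining 1290.4 kWh × €0.164 = €211.63
Energy charge = €371.18; + service €5.22 = €376.40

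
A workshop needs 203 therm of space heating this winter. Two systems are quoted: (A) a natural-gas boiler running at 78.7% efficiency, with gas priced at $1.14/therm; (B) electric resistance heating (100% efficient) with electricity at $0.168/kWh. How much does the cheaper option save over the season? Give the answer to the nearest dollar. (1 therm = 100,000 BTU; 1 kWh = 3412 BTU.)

$705

Heat load = 203 therm × 100,000 = 20,300,000 BTU
Gas: input = 20,300,000 / 0.787 = 25,794,155 BTU = 257.9 therm → 257.9 × $1.14 = $294.05
Electric: 20,300,000 BTU / 3412 = 5,950 kWh → × $0.168 = $999.53
Difference = |$294.05 − $999.53| = $705.48 ≈ $705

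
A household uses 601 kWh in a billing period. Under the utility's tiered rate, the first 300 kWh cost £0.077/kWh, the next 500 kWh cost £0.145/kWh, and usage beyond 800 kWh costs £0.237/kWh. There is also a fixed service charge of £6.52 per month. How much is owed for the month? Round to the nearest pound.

First 300 kWh × £0.077 = £23.10
Next 301 kWh × £0.145 = £43.64
Remaining tier: 0 kWh (not reached)
Energy charge = £66.75; + service £6.52 = £73.27 ≈ £73

£73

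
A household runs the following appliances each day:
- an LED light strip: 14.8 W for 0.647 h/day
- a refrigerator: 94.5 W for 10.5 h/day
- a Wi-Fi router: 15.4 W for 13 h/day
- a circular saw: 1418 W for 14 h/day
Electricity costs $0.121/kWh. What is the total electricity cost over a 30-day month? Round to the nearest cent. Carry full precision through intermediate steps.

LED light strip: 14.8 W × 0.647 h × 30 d = 287 Wh = 0.2873 kWh
refrigerator: 94.5 W × 10.5 h × 30 d = 29,768 Wh = 29.77 kWh
Wi-Fi router: 15.4 W × 13 h × 30 d = 6,006 Wh = 6.006 kWh
circular saw: 1418 W × 14 h × 30 d = 595,560 Wh = 595.6 kWh
Total energy = 0.2873 + 29.77 + 6.006 + 595.6 = 631.6 kWh
Cost = 631.6 kWh × $0.121 = $76.43

$76.43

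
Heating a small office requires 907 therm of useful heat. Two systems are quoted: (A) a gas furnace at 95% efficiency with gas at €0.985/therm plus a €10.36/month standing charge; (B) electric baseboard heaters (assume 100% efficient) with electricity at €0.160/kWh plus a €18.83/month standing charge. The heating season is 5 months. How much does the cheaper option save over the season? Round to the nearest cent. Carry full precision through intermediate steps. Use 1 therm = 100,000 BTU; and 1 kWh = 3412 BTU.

€3355.16

Heat load = 907 therm × 100,000 = 90,700,000 BTU
Gas: input = 90,700,000 / 0.95 = 95,473,684 BTU = 954.7 therm → 954.7 × €0.985 = €940.42; + 5 × €10.36 standing = €992.22
Electric: 90,700,000 BTU / 3412 = 26,580 kWh → × €0.160 = €4,253.22; + 5 × €18.83 standing = €4,347.37
Difference = |€992.22 − €4,347.37| = €3,355.16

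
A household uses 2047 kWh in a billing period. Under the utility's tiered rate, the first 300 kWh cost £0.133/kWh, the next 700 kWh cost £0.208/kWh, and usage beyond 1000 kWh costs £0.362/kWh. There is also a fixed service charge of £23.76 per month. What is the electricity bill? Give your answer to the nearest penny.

First 300 kWh × £0.133 = £39.90
Next 700 kWh × £0.208 = £145.60
Remaining 1047 kWh × £0.362 = £379.01
Energy charge = £564.51; + service £23.76 = £588.27

£588.27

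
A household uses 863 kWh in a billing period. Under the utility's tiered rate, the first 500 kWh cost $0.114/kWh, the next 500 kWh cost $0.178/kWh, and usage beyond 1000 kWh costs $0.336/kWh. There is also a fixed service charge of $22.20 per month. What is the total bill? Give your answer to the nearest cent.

First 500 kWh × $0.114 = $57.00
Next 363 kWh × $0.178 = $64.61
Remaining tier: 0 kWh (not reached)
Energy charge = $121.61; + service $22.20 = $143.81

$143.81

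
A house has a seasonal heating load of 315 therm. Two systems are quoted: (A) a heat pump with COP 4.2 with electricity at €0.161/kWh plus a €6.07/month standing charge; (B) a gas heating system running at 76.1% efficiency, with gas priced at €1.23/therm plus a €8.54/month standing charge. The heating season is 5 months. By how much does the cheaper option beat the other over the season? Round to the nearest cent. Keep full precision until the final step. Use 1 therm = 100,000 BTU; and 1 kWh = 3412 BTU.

Heat load = 315 therm × 100,000 = 31,500,000 BTU
Gas: input = 31,500,000 / 0.761 = 41,392,904 BTU = 413.9 therm → 413.9 × €1.23 = €509.13; + 5 × €8.54 standing = €551.83
Heat pump: 31,500,000 BTU / 3412 = 9,232 kWh heat; / 4.2 = 2,198 kWh in → × €0.161 = €353.90; + 5 × €6.07 standing = €384.25
Difference = |€551.83 − €384.25| = €167.58

€167.58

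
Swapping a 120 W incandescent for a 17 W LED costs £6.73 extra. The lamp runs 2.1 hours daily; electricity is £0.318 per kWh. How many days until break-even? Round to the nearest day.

98 days

Power saved = 120 − 17 = 103 W
Daily energy saved = 103 W × 2.1 h = 216.3 Wh = 0.2163 kWh
Daily savings = 0.2163 × £0.318 = £0.0688
Payback = £6.73 / £0.0688 per day = 97.84 days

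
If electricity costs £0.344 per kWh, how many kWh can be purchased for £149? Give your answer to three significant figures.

433 kWh

£149 / £0.344 per kWh = 433.1 kWh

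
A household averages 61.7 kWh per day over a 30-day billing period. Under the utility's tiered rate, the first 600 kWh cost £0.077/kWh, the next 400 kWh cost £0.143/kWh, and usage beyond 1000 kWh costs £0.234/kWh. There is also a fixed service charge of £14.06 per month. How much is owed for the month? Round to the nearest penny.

£316.59

Usage = 61.7 kWh/day × 30 days = 1851 kWh
First 600 kWh × £0.077 = £46.20
Next 400 kWh × £0.143 = £57.20
Remaining 851 kWh × £0.234 = £199.13
Energy charge = £302.53; + service £14.06 = £316.59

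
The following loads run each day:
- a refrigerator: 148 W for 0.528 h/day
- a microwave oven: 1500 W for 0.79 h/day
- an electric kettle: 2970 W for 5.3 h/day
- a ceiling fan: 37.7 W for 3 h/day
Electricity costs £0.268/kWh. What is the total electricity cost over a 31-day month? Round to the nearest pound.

£142

refrigerator: 148 W × 0.528 h × 31 d = 2,422 Wh = 2.422 kWh
microwave oven: 1500 W × 0.79 h × 31 d = 36,735 Wh = 36.73 kWh
electric kettle: 2970 W × 5.3 h × 31 d = 487,971 Wh = 488 kWh
ceiling fan: 37.7 W × 3 h × 31 d = 3,506 Wh = 3.506 kWh
Total energy = 2.422 + 36.73 + 488 + 3.506 = 530.6 kWh
Cost = 530.6 kWh × £0.268 = £142.21 ≈ £142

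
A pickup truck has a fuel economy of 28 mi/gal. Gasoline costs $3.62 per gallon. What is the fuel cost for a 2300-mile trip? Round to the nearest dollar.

$297

Fuel = 2300 mi / 28 mpg = 82.14 gal
Cost = 82.14 gal × $3.62/gal = $297.36 ≈ $297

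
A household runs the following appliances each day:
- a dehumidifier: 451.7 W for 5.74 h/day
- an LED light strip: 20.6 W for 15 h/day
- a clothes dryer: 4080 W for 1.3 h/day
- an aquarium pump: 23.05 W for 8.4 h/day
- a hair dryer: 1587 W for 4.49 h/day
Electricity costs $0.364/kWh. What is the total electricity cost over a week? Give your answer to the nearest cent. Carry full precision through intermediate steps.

dehumidifier: 451.7 W × 5.74 h × 7 d = 18,149 Wh = 18.15 kWh
LED light strip: 20.6 W × 15 h × 7 d = 2,163 Wh = 2.163 kWh
clothes dryer: 4080 W × 1.3 h × 7 d = 37,128 Wh = 37.13 kWh
aquarium pump: 23.05 W × 8.4 h × 7 d = 1,355 Wh = 1.355 kWh
hair dryer: 1587 W × 4.49 h × 7 d = 49,879 Wh = 49.88 kWh
Total energy = 18.15 + 2.163 + 37.13 + 1.355 + 49.88 = 108.7 kWh
Cost = 108.7 kWh × $0.364 = $39.56

$39.56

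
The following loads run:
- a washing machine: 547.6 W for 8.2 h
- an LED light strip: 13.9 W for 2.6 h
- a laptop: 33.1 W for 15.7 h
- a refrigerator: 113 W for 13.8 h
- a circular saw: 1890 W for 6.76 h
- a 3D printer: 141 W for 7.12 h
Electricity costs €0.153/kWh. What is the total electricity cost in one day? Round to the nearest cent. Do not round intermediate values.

washing machine: 547.6 W × 8.2 h = 4,490 Wh = 4.49 kWh
LED light strip: 13.9 W × 2.6 h = 36 Wh = 0.03614 kWh
laptop: 33.1 W × 15.7 h = 520 Wh = 0.5197 kWh
refrigerator: 113 W × 13.8 h = 1,559 Wh = 1.559 kWh
circular saw: 1890 W × 6.76 h = 12,776 Wh = 12.78 kWh
3D printer: 141 W × 7.12 h = 1,004 Wh = 1.004 kWh
Total energy = 4.49 + 0.03614 + 0.5197 + 1.559 + 12.78 + 1.004 = 20.39 kWh
Cost = 20.39 kWh × €0.153 = €3.12

€3.12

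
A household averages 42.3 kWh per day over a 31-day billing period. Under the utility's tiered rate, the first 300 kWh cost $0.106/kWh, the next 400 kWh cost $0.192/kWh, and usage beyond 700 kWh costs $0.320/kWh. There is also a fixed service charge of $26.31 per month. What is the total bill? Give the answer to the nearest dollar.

Usage = 42.3 kWh/day × 31 days = 1311.3 kWh
First 300 kWh × $0.106 = $31.80
Next 400 kWh × $0.192 = $76.80
Remaining 611.3 kWh × $0.320 = $195.62
Energy charge = $304.22; + service $26.31 = $330.53 ≈ $331

$331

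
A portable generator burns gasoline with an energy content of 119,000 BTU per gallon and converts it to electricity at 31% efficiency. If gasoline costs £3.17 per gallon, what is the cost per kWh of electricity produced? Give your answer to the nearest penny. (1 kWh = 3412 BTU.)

£0.29

Electrical output per gallon = 119,000 BTU × 0.31 / 3412 BTU/kWh = 10.81 kWh
Cost per kWh = £3.17 / 10.81 kWh = £0.293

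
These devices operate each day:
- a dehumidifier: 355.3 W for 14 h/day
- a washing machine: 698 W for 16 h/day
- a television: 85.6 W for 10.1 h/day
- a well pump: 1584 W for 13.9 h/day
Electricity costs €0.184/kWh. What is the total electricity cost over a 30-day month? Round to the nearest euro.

dehumidifier: 355.3 W × 14 h × 30 d = 149,226 Wh = 149.2 kWh
washing machine: 698 W × 16 h × 30 d = 335,040 Wh = 335 kWh
television: 85.6 W × 10.1 h × 30 d = 25,937 Wh = 25.94 kWh
well pump: 1584 W × 13.9 h × 30 d = 660,528 Wh = 660.5 kWh
Total energy = 149.2 + 335 + 25.94 + 660.5 = 1,171 kWh
Cost = 1,171 kWh × €0.184 = €215.41 ≈ €215

€215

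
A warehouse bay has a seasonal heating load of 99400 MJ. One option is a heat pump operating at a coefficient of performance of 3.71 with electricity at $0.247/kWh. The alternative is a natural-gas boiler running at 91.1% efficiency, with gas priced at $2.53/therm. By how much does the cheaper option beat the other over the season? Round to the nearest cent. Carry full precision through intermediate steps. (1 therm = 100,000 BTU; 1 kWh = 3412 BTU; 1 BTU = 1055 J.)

$778.16

Heat load = 99400 MJ = 99,400,000,000 J / 1055 = 94,218,009 BTU
Gas: input = 94,218,009 / 0.911 = 103,422,623 BTU = 1,034 therm → 1,034 × $2.53 = $2,616.59
Heat pump: 94,218,009 BTU / 3412 = 27,610 kWh heat; / 3.71 = 7,443 kWh in → × $0.247 = $1,838.43
Difference = |$2,616.59 − $1,838.43| = $778.16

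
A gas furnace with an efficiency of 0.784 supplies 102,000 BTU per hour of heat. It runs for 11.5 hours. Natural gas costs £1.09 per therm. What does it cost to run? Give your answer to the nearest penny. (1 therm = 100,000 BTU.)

Heat delivered = 102,000 BTU/h × 11.5 h = 1,173,000 BTU
Gas input = 1,173,000 / 0.784 = 1,496,173 BTU
= 1,496,173 / 100,000 = 14.96 therm
Cost = 14.96 × £1.09/therm = £16.31

£16.31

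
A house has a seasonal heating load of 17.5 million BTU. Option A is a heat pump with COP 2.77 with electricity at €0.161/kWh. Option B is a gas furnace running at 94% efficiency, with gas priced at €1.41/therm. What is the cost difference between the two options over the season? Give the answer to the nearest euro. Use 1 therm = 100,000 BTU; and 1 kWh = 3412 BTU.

Heat load = 17.5 × 10⁶ BTU = 17,500,000 BTU
Gas: input = 17,500,000 / 0.94 = 18,617,021 BTU = 186.2 therm → 186.2 × €1.41 = €262.50
Heat pump: 17,500,000 BTU / 3412 = 5,129 kWh heat; / 2.77 = 1,852 kWh in → × €0.161 = €298.11
Difference = |€262.50 − €298.11| = €35.61 ≈ €36

€36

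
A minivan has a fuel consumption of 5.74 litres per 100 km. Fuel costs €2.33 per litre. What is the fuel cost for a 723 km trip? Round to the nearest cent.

Fuel = 5.74 L/100 km × 723 km / 100 = 41.5 L
Cost = 41.5 L × €2.33/L = €96.70

€96.70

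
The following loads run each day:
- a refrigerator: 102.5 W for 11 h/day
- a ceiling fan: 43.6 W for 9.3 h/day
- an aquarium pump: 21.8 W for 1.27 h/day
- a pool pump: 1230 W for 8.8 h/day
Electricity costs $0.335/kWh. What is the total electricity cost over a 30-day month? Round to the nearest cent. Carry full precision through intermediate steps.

refrigerator: 102.5 W × 11 h × 30 d = 33,825 Wh = 33.83 kWh
ceiling fan: 43.6 W × 9.3 h × 30 d = 12,164 Wh = 12.16 kWh
aquarium pump: 21.8 W × 1.27 h × 30 d = 831 Wh = 0.8306 kWh
pool pump: 1230 W × 8.8 h × 30 d = 324,720 Wh = 324.7 kWh
Total energy = 33.83 + 12.16 + 0.8306 + 324.7 = 371.5 kWh
Cost = 371.5 kWh × $0.335 = $124.47

$124.47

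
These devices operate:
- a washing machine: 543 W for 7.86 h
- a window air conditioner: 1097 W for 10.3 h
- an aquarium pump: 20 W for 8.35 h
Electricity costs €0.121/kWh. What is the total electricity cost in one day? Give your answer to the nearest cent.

€1.90

washing machine: 543 W × 7.86 h = 4,268 Wh = 4.268 kWh
window air conditioner: 1097 W × 10.3 h = 11,299 Wh = 11.3 kWh
aquarium pump: 20 W × 8.35 h = 167 Wh = 0.167 kWh
Total energy = 4.268 + 11.3 + 0.167 = 15.73 kWh
Cost = 15.73 kWh × €0.121 = €1.90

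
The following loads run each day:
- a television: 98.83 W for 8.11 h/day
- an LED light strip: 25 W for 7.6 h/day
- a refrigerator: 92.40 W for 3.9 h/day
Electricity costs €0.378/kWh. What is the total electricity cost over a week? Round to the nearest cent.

€3.58

television: 98.83 W × 8.11 h × 7 d = 5,611 Wh = 5.611 kWh
LED light strip: 25 W × 7.6 h × 7 d = 1,330 Wh = 1.33 kWh
refrigerator: 92.40 W × 3.9 h × 7 d = 2,523 Wh = 2.523 kWh
Total energy = 5.611 + 1.33 + 2.523 = 9.463 kWh
Cost = 9.463 kWh × €0.378 = €3.58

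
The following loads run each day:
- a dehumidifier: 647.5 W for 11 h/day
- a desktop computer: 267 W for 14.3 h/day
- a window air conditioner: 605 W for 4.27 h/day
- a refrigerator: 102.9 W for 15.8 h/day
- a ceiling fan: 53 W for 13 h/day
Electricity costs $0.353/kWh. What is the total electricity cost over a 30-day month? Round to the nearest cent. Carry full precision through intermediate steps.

dehumidifier: 647.5 W × 11 h × 30 d = 213,675 Wh = 213.7 kWh
desktop computer: 267 W × 14.3 h × 30 d = 114,543 Wh = 114.5 kWh
window air conditioner: 605 W × 4.27 h × 30 d = 77,500 Wh = 77.5 kWh
refrigerator: 102.9 W × 15.8 h × 30 d = 48,775 Wh = 48.77 kWh
ceiling fan: 53 W × 13 h × 30 d = 20,670 Wh = 20.67 kWh
Total energy = 213.7 + 114.5 + 77.5 + 48.77 + 20.67 = 475.2 kWh
Cost = 475.2 kWh × $0.353 = $167.73

$167.73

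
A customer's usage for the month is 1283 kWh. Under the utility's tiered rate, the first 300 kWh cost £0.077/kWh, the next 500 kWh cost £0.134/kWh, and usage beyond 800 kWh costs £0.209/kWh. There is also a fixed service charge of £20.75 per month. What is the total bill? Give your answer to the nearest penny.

First 300 kWh × £0.077 = £23.10
Next 500 kWh × £0.134 = £67.00
Remaining 483 kWh × £0.209 = £100.95
Energy charge = £191.05; + service £20.75 = £211.80

£211.80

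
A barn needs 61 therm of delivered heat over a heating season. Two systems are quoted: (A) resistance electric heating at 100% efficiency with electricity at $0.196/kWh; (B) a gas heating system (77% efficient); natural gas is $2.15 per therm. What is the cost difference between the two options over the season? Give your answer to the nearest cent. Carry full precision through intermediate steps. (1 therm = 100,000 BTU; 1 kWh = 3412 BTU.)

Heat load = 61 therm × 100,000 = 6,100,000 BTU
Gas: input = 6,100,000 / 0.770 = 7,922,078 BTU = 79.22 therm → 79.22 × $2.15 = $170.32
Electric: 6,100,000 BTU / 3412 = 1,788 kWh → × $0.196 = $350.41
Difference = |$170.32 − $350.41| = $180.09

$180.09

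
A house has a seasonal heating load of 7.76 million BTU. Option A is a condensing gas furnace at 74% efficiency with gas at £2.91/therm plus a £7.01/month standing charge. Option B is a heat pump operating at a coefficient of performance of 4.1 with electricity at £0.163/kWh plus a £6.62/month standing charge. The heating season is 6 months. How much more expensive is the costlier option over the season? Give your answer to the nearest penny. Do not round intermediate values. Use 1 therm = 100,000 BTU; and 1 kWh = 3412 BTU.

£217.08

Heat load = 7.76 × 10⁶ BTU = 7,760,000 BTU
Gas: input = 7,760,000 / 0.74 = 10,486,486 BTU = 104.9 therm → 104.9 × £2.91 = £305.16; + 6 × £7.01 standing = £347.22
Heat pump: 7,760,000 BTU / 3412 = 2,274 kWh heat; / 4.1 = 554.7 kWh in → × £0.163 = £90.42; + 6 × £6.62 standing = £130.14
Difference = |£347.22 − £130.14| = £217.08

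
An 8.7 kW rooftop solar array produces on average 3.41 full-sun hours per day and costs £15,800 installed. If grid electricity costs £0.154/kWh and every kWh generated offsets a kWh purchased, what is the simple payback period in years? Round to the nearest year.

Daily generation = 8.7 kW × 3.41 h = 29.67 kWh
Annual generation = 29.67 × 365 = 10828 kWh
Annual savings = 10828 × £0.154 = £1,667.58
Payback = £15,800 / £1,667.58 = 9.47 years

9 years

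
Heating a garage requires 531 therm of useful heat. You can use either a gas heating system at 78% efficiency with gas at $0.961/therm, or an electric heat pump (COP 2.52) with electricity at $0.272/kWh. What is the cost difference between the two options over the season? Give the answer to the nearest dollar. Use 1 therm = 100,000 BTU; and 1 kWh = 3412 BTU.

$1026

Heat load = 531 therm × 100,000 = 53,100,000 BTU
Gas: input = 53,100,000 / 0.78 = 68,076,923 BTU = 680.8 therm → 680.8 × $0.961 = $654.22
Heat pump: 53,100,000 BTU / 3412 = 15,560 kWh heat; / 2.52 = 6,176 kWh in → × $0.272 = $1,679.79
Difference = |$654.22 − $1,679.79| = $1,025.57 ≈ $1026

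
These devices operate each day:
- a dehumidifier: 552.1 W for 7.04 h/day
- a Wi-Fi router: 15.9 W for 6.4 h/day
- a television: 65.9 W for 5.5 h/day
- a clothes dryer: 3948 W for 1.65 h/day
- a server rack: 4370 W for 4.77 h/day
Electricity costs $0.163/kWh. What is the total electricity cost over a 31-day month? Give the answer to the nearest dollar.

$160

dehumidifier: 552.1 W × 7.04 h × 31 d = 120,490 Wh = 120.5 kWh
Wi-Fi router: 15.9 W × 6.4 h × 31 d = 3,155 Wh = 3.155 kWh
television: 65.9 W × 5.5 h × 31 d = 11,236 Wh = 11.24 kWh
clothes dryer: 3948 W × 1.65 h × 31 d = 201,940 Wh = 201.9 kWh
server rack: 4370 W × 4.77 h × 31 d = 646,192 Wh = 646.2 kWh
Total energy = 120.5 + 3.155 + 11.24 + 201.9 + 646.2 = 983 kWh
Cost = 983 kWh × $0.163 = $160.23 ≈ $160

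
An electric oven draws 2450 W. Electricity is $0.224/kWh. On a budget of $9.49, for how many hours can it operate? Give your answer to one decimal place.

Energy budget = $9.49 / $0.224 per kWh = 42.37 kWh = 42,366 Wh
Runtime = 42,366 Wh / 2450 W = 17.29 h

17.3 h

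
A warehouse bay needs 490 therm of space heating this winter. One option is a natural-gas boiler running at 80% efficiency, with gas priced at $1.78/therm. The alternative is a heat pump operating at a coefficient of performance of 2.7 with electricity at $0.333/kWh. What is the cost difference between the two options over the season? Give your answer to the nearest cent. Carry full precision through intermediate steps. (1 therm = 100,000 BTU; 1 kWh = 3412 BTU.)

$680.95

Heat load = 490 therm × 100,000 = 49,000,000 BTU
Gas: input = 49,000,000 / 0.80 = 61,250,000 BTU = 612.5 therm → 612.5 × $1.78 = $1,090.25
Heat pump: 49,000,000 BTU / 3412 = 14,360 kWh heat; / 2.7 = 5,319 kWh in → × $0.333 = $1,771.20
Difference = |$1,090.25 − $1,771.20| = $680.95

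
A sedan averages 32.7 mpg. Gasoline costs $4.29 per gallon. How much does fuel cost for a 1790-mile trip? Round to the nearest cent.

Fuel = 1790 mi / 32.7 mpg = 54.74 gal
Cost = 54.74 gal × $4.29/gal = $234.83

$234.83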